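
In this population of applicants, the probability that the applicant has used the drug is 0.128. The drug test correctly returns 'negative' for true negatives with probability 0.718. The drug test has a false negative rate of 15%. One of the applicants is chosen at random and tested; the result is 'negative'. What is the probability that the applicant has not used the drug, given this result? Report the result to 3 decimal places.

P(¬H | E) ≈ 0.970

Let H be the event that the applicant has used the drug. P(H) = 0.128, so P(¬H) = 0.872. With E the 'negative' result, P(E|H) = 0.15 and P(E|¬H) = 0.718.
P(E) = 0.15·0.128 + 0.718·0.872 = 0.019200 + 0.62610 = 0.64530.
By Bayes' theorem, P(H|E) = 0.019200 / 0.64530 = 0.030. Hence P(¬H|E) = 1 − 0.030 = 0.970.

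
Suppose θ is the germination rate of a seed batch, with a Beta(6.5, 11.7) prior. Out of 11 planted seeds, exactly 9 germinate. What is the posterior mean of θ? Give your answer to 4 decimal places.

The binomial likelihood is conjugate to the Beta prior: with 9 successes and 2 failures, the posterior is Beta(6.5+9, 11.7+2) = Beta(15.5, 13.7).
E[θ | data] = 15.5/(15.5+13.7) = 0.5308.

Posterior mean ≈ 0.5308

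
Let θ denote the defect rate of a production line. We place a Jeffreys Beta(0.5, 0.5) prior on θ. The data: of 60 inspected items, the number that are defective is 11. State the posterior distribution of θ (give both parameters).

The binomial likelihood is conjugate to the Beta prior: with 11 successes and 49 failures, the posterior is Beta(0.5+11, 0.5+49) = Beta(11.5, 49.5).

Posterior: Beta(11.5, 49.5)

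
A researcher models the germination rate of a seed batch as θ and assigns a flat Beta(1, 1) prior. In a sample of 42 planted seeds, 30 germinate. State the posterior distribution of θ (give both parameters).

The binomial likelihood is conjugate to the Beta prior: with 30 successes and 12 failures, the posterior is Beta(1+30, 1+12) = Beta(31, 13).

Posterior: Beta(31, 13)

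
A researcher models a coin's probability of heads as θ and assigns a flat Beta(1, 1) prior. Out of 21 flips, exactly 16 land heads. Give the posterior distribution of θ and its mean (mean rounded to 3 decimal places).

Observing 16 successes and 5 failures updates Beta(1, 1) by adding the success and failure counts to the two shape parameters: α = 1+16 = 17, β = 1+5 = 6.
E[θ | data] = 17/(17+6) = 0.739.

Posterior: Beta(17, 6); mean ≈ 0.739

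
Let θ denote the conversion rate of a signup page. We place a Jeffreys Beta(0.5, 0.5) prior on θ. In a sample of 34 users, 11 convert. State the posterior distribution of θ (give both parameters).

The binomial likelihood is conjugate to the Beta prior: with 11 successes and 23 failures, the posterior is Beta(0.5+11, 0.5+23) = Beta(11.5, 23.5).

Posterior: Beta(11.5, 23.5)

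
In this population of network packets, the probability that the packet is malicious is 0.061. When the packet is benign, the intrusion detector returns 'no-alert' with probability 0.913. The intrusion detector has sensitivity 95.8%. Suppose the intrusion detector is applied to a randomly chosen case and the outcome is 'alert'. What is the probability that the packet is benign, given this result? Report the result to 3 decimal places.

P(¬H | E) ≈ 0.583

Write H for 'the packet is malicious'. Prior odds H:¬H = 0.061/0.939 = 0.064963. For the 'alert' outcome, the likelihood ratio is 0.958/0.087 = 11.011.
Posterior odds = 0.064963 × 11.011 = 0.71534, so P(H|E) = 0.71534/(1+0.71534) = 0.417. Then P(¬H|E) = 1 − 0.417 = 0.583.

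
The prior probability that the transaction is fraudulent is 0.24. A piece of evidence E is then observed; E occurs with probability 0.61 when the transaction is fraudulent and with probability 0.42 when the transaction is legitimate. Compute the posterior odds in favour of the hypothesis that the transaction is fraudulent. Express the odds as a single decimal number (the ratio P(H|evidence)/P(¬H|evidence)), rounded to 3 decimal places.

Posterior odds ≈ 0.459

Prior odds = 0.24/(1−0.24) = 0.31579. In log-odds, ln(0.31579) = -1.1527.
Add log likelihood ratio: ln(1.4524) = 0.37320.
Posterior log-odds = -0.77948, so posterior odds = exp(-0.77948) = 0.45865.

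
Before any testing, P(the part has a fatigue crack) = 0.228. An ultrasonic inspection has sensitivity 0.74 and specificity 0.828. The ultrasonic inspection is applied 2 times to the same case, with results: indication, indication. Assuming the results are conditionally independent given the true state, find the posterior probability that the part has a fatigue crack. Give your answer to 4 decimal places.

Let H be the event that the part has a fatigue crack; start with P(H) = 0.228. P('indication'|H) = 0.74, P('indication'|¬H) = 0.172.
Update on result 1 ('indication'): P(H) ← 0.74·0.2280 / (0.74·0.2280 + 0.172·0.7720) = 0.16872/0.30150 = 0.5596.
Update on result 2 ('indication'): P(H) ← 0.74·0.5596 / (0.74·0.5596 + 0.172·0.4404) = 0.41410/0.48985 = 0.8454.

Posterior P(H) ≈ 0.8454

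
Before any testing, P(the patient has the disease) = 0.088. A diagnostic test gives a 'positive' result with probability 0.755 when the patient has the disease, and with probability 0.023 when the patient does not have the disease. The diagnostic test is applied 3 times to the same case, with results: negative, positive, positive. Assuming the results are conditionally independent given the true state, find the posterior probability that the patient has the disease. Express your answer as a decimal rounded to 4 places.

Let H be the event that the patient has the disease; start with P(H) = 0.088. P('positive'|H) = 0.755, P('positive'|¬H) = 0.023.
Update on result 1 ('negative'): P(H) ← 0.245·0.0880 / (0.245·0.0880 + 0.977·0.9120) = 0.021560/0.91258 = 0.0236.
Update on result 2 ('positive'): P(H) ← 0.755·0.0236 / (0.755·0.0236 + 0.023·0.9764) = 0.017837/0.040294 = 0.4427.
Update on result 3 ('positive'): P(H) ← 0.755·0.4427 / (0.755·0.4427 + 0.023·0.5573) = 0.33422/0.34704 = 0.9631.

Posterior P(H) ≈ 0.9631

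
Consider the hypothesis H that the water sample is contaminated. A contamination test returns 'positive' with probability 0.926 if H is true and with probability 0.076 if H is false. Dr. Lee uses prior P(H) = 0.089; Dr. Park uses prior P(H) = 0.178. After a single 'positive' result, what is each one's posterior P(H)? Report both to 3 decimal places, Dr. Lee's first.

Dr. Lee: 0.543; Dr. Park: 0.725

P('+'|H) = 0.926, P('+'|¬H) = 0.076.
Dr. Lee: numerator 0.926·0.089 = 0.082414; evidence = 0.082414+0.076·0.911 = 0.15165; posterior = 0.543.
Dr. Park: numerator 0.926·0.178 = 0.16483; evidence = 0.16483+0.076·0.822 = 0.22730; posterior = 0.725.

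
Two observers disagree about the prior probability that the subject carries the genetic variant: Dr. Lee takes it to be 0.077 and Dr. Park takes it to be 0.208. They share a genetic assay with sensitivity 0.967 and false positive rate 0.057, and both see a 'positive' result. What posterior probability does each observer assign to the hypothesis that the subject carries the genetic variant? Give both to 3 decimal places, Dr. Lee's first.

Dr. Lee: 0.586; Dr. Park: 0.817

P('+'|H) = 0.967, P('+'|¬H) = 0.057.
Dr. Lee: numerator 0.967·0.077 = 0.074459; evidence = 0.074459+0.057·0.923 = 0.12707; posterior = 0.586.
Dr. Park: numerator 0.967·0.208 = 0.20114; evidence = 0.20114+0.057·0.792 = 0.24628; posterior = 0.817.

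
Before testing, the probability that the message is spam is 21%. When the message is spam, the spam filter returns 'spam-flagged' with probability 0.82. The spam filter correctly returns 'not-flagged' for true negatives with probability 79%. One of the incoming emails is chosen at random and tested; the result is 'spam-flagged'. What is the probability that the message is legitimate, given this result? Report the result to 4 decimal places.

P(¬H | E) ≈ 0.4907

Write H for 'the message is spam'. Prior odds H:¬H = 0.21/0.79 = 0.26582. For the 'spam-flagged' outcome, the likelihood ratio is 0.82/0.21 = 3.9048.
Posterior odds = 0.26582 × 3.9048 = 1.0380, so P(H|E) = 1.0380/(1+1.0380) = 0.5093. Then P(¬H|E) = 1 − 0.5093 = 0.4907.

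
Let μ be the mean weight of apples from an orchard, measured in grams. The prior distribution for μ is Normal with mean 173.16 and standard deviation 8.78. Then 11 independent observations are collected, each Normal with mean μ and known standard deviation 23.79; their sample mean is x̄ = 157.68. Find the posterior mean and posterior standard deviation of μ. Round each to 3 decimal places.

Prior precision 1/τ₀² = 1/8.78² = 0.0129721; data precision n/σ² = 11/23.79² = 0.0194359.
Posterior precision = 0.0129721 + 0.0194359 = 0.0324080, giving posterior SD = 1/√0.0324080 = 5.555.
Posterior mean = (0.0129721·173.16 + 0.0194359·157.68) / 0.0324080 = 163.876.

Posterior mean ≈ 163.876; posterior SD ≈ 5.555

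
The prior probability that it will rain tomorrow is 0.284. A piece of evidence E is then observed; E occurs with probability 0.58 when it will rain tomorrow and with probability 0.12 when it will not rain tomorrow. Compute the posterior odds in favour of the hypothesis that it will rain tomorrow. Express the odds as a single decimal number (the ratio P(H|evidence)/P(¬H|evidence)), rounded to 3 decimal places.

Prior odds = 0.284/(1−0.284) = 0.39665. In log-odds, ln(0.39665) = -0.92471.
Add log likelihood ratio: ln(4.8333) = 1.5755.
Posterior log-odds = 0.65083, so posterior odds = exp(0.65083) = 1.9171.

Posterior odds ≈ 1.917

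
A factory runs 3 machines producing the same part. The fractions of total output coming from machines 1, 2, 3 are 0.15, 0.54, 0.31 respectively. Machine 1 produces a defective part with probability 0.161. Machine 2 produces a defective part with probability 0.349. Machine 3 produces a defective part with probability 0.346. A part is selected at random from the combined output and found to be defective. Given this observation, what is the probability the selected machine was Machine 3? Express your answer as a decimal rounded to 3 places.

P(defective|M1) = 0.161; P(defective|M2) = 0.349; P(defective|M3) = 0.346.
Prior × likelihood for each source: 0.15·0.161=0.02415, 0.54·0.349=0.1885, 0.31·0.346=0.1073. Summing gives P(defective) = 0.31987.
P(Machine 3 | defective) = 0.1073 / 0.31987 = 0.335.

Posterior probability ≈ 0.335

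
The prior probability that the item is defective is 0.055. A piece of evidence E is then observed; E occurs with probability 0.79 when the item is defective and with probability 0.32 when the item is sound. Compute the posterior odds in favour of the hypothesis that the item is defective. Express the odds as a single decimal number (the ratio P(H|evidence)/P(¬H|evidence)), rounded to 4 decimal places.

Prior odds = 0.055/(1−0.055) = 0.058201.
Likelihood ratio for E = 0.79/0.32 = 2.4688.
Posterior odds = prior odds × LR = 0.14368.

Posterior odds ≈ 0.1437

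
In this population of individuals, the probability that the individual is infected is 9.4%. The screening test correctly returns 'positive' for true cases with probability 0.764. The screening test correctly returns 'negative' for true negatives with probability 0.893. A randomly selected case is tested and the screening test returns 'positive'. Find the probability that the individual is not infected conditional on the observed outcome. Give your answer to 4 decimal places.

Write H for 'the individual is infected'. Prior odds H:¬H = 0.094/0.906 = 0.10375. For the 'positive' outcome, the likelihood ratio is 0.764/0.107 = 7.1402.
Posterior odds = 0.10375 × 7.1402 = 0.74081, so P(H|E) = 0.74081/(1+0.74081) = 0.4256. Then P(¬H|E) = 1 − 0.4256 = 0.5744.

P(¬H | E) ≈ 0.5744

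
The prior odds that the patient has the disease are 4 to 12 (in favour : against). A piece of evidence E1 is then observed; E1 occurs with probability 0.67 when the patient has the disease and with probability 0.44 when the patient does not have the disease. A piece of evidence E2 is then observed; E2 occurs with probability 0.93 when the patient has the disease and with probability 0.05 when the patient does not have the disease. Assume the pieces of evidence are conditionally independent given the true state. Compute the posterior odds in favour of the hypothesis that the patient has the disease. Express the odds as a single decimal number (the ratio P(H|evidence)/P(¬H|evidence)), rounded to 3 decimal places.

Posterior odds ≈ 9.441

Prior odds = 4/12 = 0.33333. In log-odds, ln(0.33333) = -1.0986.
Add log likelihood ratios: ln(1.5227) + ln(18.600) = 3.3437.
Posterior log-odds = 2.2451, so posterior odds = exp(2.2451) = 9.4409.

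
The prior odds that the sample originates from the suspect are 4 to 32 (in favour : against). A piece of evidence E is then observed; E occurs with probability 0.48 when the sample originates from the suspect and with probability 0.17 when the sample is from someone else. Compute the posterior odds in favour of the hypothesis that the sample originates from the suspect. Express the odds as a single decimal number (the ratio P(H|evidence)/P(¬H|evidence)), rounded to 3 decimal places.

Prior odds = 4/32 = 0.12500.
Likelihood ratio for E = 0.48/0.17 = 2.8235.
Posterior odds = prior odds × LR = 0.35294.

Posterior odds ≈ 0.353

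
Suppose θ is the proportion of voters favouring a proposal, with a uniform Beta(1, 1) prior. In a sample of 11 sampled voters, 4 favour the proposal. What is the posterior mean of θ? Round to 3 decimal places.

The binomial likelihood is conjugate to the Beta prior: with 4 successes and 7 failures, the posterior is Beta(1+4, 1+7) = Beta(5, 8).
Posterior mean = α/(α+β) = 5/13 = 0.385.

Posterior mean ≈ 0.385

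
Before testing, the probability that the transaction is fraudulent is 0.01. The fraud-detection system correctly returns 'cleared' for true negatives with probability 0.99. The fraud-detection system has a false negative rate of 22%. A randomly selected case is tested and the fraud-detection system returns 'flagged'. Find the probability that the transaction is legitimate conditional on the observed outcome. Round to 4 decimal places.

P(¬H | E) ≈ 0.5593

Write H for 'the transaction is fraudulent'. Prior odds H:¬H = 0.01/0.99 = 0.010101. For the 'flagged' outcome, the likelihood ratio is 0.78/0.01 = 78.000.
Posterior odds = 0.010101 × 78.000 = 0.78788, so P(H|E) = 0.78788/(1+0.78788) = 0.4407. Then P(¬H|E) = 1 − 0.4407 = 0.5593.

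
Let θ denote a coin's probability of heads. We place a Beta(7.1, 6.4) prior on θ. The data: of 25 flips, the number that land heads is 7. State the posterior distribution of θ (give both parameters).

Posterior: Beta(14.1, 24.4)

The binomial likelihood is conjugate to the Beta prior: with 7 successes and 18 failures, the posterior is Beta(7.1+7, 6.4+18) = Beta(14.1, 24.4).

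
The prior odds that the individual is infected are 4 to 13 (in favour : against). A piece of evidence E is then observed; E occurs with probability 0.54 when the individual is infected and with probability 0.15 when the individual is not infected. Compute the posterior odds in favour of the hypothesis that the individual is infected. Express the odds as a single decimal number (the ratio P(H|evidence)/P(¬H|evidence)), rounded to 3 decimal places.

Posterior odds ≈ 1.108

Prior odds = 4/13 = 0.30769. In log-odds, ln(0.30769) = -1.1787.
Add log likelihood ratio: ln(3.6000) = 1.2809.
Posterior log-odds = 0.10228, so posterior odds = exp(0.10228) = 1.1077.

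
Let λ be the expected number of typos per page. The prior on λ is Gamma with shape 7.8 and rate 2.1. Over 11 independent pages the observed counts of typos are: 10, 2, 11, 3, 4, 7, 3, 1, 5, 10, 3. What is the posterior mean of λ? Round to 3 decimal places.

The Poisson likelihood adds the total count to the shape and the number of exposure periods to the rate. Here ∑xᵢ = 59 and n = 11, so shape 7.8→66.8 and rate 2.1→13.1.
Posterior mean = shape/rate = 66.8/13.1 = 5.099.

Posterior mean ≈ 5.099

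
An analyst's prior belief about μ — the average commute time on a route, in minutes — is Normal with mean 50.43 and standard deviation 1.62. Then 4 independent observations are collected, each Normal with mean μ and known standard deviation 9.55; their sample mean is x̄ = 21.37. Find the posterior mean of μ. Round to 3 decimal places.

Posterior mean ≈ 47.430

Prior precision 1/τ₀² = 1/1.62² = 0.381039; data precision n/σ² = 4/9.55² = 0.0438584.
Posterior precision = 0.381039 + 0.0438584 = 0.424898.
Posterior mean = (0.381039·50.43 + 0.0438584·21.37) / 0.424898 = 47.430.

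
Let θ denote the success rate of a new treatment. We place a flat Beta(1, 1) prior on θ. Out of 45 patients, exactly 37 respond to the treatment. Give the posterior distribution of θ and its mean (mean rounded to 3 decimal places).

Posterior: Beta(38, 9); mean ≈ 0.809

Observing 37 successes and 8 failures updates Beta(1, 1) by adding the success and failure counts to the two shape parameters: α = 1+37 = 38, β = 1+8 = 9.
Posterior mean = α/(α+β) = 38/47 = 0.809.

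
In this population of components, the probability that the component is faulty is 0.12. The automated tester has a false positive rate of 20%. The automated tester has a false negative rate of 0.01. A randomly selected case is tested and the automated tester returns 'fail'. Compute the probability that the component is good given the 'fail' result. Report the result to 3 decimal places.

P(¬H | E) ≈ 0.597

Write H for 'the component is faulty'. Prior odds H:¬H = 0.12/0.88 = 0.13636. For the 'fail' outcome, the likelihood ratio is 0.99/0.2 = 4.9500.
Posterior odds = 0.13636 × 4.9500 = 0.67500, so P(H|E) = 0.67500/(1+0.67500) = 0.403. Then P(¬H|E) = 1 − 0.403 = 0.597.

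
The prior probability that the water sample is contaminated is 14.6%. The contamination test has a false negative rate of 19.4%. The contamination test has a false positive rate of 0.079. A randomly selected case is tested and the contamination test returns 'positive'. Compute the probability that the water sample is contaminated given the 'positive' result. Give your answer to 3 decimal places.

P(H | E) ≈ 0.636

Write H for 'the water sample is contaminated'. Prior odds H:¬H = 0.146/0.854 = 0.17096. For the 'positive' outcome, the likelihood ratio is 0.806/0.079 = 10.203.
Posterior odds = 0.17096 × 10.203 = 1.7442, so P(H|E) = 1.7442/(1+1.7442) = 0.636.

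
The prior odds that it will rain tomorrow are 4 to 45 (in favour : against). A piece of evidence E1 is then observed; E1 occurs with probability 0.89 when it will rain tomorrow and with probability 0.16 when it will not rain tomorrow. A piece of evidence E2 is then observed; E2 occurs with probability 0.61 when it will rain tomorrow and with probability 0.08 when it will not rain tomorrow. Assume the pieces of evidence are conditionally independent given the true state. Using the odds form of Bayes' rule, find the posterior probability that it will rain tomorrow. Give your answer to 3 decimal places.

Posterior probability ≈ 0.790

Prior odds = 4/45 = 0.088889. In log-odds, ln(0.088889) = -2.4204.
Add log likelihood ratios: ln(5.5625) + ln(7.6250) = 3.7475.
Posterior log-odds = 1.3271, so posterior odds = exp(1.3271) = 3.7701. Converting, P(H|E) = 3.7701/4.7701 = 0.790.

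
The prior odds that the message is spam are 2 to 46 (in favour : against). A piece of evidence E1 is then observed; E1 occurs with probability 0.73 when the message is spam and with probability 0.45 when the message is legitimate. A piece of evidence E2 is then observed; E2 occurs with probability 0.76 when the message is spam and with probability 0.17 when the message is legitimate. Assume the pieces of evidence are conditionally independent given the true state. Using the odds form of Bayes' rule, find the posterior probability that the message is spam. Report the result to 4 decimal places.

Posterior probability ≈ 0.2397

Prior odds = 2/46 = 0.043478. In log-odds, ln(0.043478) = -3.1355.
Add log likelihood ratios: ln(1.6222) + ln(4.4706) = 1.9813.
Posterior log-odds = -1.1542, so posterior odds = exp(-1.1542) = 0.31532. Converting, P(H|E) = 0.31532/1.3153 = 0.2397.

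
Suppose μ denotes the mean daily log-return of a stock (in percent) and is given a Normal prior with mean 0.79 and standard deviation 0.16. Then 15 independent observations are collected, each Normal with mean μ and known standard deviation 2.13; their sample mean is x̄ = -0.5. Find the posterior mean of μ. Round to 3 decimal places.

Prior precision 1/τ₀² = 1/0.16² = 39.0625; data precision n/σ² = 15/2.13² = 3.30622.
Posterior precision = 39.0625 + 3.30622 = 42.3687.
Posterior mean = (39.0625·0.79 + 3.30622·-0.5) / 42.3687 = 0.689.

Posterior mean ≈ 0.689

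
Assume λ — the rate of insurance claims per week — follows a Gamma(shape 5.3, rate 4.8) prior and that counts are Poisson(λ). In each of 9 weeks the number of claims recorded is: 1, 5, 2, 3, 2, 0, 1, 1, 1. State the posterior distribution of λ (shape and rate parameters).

The Poisson likelihood adds the total count to the shape and the number of exposure periods to the rate. Here ∑xᵢ = 16 and n = 9, so shape 5.3→21.3 and rate 4.8→13.8.

Posterior: Gamma(shape=21.3, rate=13.8)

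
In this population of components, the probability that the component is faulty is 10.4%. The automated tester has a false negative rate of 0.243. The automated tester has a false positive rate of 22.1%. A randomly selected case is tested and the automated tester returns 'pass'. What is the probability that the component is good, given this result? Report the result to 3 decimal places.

Write H for 'the component is faulty'. Prior odds H:¬H = 0.104/0.896 = 0.11607. For the 'pass' outcome, the likelihood ratio is 0.243/0.779 = 0.31194.
Posterior odds = 0.11607 × 0.31194 = 0.036207, so P(H|E) = 0.036207/(1+0.036207) = 0.035. Then P(¬H|E) = 1 − 0.035 = 0.965.

P(¬H | E) ≈ 0.965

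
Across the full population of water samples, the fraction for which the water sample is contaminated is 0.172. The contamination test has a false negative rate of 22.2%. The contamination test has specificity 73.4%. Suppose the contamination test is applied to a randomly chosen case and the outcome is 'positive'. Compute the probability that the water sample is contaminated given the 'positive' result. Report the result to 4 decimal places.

Write H for 'the water sample is contaminated'. Prior odds H:¬H = 0.172/0.828 = 0.20773. For the 'positive' outcome, the likelihood ratio is 0.778/0.266 = 2.9248.
Posterior odds = 0.20773 × 2.9248 = 0.60757, so P(H|E) = 0.60757/(1+0.60757) = 0.3779.

P(H | E) ≈ 0.3779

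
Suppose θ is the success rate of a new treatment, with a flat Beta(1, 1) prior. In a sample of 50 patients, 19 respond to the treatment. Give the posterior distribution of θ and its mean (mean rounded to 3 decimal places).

The binomial likelihood is conjugate to the Beta prior: with 19 successes and 31 failures, the posterior is Beta(1+19, 1+31) = Beta(20, 32).
E[θ | data] = 20/(20+32) = 0.385.

Posterior: Beta(20, 32); mean ≈ 0.385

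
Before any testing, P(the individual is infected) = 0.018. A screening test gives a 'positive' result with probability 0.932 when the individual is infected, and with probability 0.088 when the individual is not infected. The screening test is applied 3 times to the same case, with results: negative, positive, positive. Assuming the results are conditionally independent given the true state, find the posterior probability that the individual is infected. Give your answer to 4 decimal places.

Posterior P(H) ≈ 0.1329

Let H be the event that the individual is infected; start with P(H) = 0.018. P('positive'|H) = 0.932, P('positive'|¬H) = 0.088.
Update on result 1 ('negative'): P(H) ← 0.068·0.0180 / (0.068·0.0180 + 0.912·0.9820) = 0.0012240/0.89681 = 0.0014.
Update on result 2 ('positive'): P(H) ← 0.932·0.0014 / (0.932·0.0014 + 0.088·0.9986) = 0.0012720/0.089152 = 0.0143.
Update on result 3 ('positive'): P(H) ← 0.932·0.0143 / (0.932·0.0143 + 0.088·0.9857) = 0.013298/0.10004 = 0.1329.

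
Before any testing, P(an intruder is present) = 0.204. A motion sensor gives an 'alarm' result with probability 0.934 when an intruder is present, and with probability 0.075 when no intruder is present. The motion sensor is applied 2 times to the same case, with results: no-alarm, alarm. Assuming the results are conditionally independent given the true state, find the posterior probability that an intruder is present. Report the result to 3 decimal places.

Posterior P(H) ≈ 0.185

Let H be the event that an intruder is present; start with P(H) = 0.204. P('alarm'|H) = 0.934, P('alarm'|¬H) = 0.075.
Update on result 1 ('no-alarm'): P(H) ← 0.066·0.2040 / (0.066·0.2040 + 0.925·0.7960) = 0.013464/0.74976 = 0.0180.
Update on result 2 ('alarm'): P(H) ← 0.934·0.0180 / (0.934·0.0180 + 0.075·0.9820) = 0.016772/0.090426 = 0.1855.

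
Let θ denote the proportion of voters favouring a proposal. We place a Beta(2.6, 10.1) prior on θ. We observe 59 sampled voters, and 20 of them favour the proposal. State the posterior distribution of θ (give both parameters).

Observing 20 successes and 39 failures updates Beta(2.6, 10.1) by adding the success and failure counts to the two shape parameters: α = 2.6+20 = 22.6, β = 10.1+39 = 49.1.

Posterior: Beta(22.6, 49.1)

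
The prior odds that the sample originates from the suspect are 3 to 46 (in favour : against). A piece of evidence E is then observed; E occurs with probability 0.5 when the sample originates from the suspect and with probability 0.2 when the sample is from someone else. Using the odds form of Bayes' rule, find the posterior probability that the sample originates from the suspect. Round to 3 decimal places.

Prior odds = 3/46 = 0.065217. In log-odds, ln(0.065217) = -2.7300.
Add log likelihood ratio: ln(2.5000) = 0.91629.
Posterior log-odds = -1.8137, so posterior odds = exp(-1.8137) = 0.16304. Converting, P(H|E) = 0.16304/1.1630 = 0.140.

Posterior probability ≈ 0.140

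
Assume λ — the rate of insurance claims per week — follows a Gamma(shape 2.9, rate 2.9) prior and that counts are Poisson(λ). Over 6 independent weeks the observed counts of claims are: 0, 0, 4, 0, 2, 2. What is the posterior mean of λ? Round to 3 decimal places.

Posterior mean ≈ 1.225

Total count ∑xᵢ = 8 over n = 6 weeks.
Gamma is conjugate to the Poisson likelihood: posterior is Gamma(shape = 2.9+8 = 10.9, rate = 2.9+6 = 8.9).
E[λ | data] = 10.9/8.9 = 1.225.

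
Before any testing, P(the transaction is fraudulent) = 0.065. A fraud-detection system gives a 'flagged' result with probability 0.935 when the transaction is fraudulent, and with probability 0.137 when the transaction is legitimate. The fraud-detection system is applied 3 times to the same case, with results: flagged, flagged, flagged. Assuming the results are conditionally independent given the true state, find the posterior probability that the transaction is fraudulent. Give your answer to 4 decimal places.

Posterior P(H) ≈ 0.9567

Let H be the event that the transaction is fraudulent; start with P(H) = 0.065. P('flagged'|H) = 0.935, P('flagged'|¬H) = 0.137.
Update on result 1 ('flagged'): P(H) ← 0.935·0.0650 / (0.935·0.0650 + 0.137·0.9350) = 0.060775/0.18887 = 0.3218.
Update on result 2 ('flagged'): P(H) ← 0.935·0.3218 / (0.935·0.3218 + 0.137·0.6782) = 0.30087/0.39378 = 0.7640.
Update on result 3 ('flagged'): P(H) ← 0.935·0.7640 / (0.935·0.7640 + 0.137·0.2360) = 0.71438/0.74671 = 0.9567.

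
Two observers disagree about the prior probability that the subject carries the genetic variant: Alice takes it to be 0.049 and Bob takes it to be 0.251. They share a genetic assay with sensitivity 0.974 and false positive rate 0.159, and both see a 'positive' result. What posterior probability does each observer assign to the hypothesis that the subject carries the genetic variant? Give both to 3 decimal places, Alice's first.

Alice: 0.240; Bob: 0.672

The likelihood ratio for a 'positive' result is 0.974/0.159 = 6.1258.
Alice: prior odds 0.049/0.951 = 0.051525; posterior odds 0.31563; posterior probability 0.240.
Bob: prior odds 0.251/0.749 = 0.33511; posterior odds 2.0528; posterior probability 0.672.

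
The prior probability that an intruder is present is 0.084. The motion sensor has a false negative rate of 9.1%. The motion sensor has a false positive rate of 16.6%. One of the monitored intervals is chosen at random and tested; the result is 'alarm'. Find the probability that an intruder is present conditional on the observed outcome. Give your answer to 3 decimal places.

Let H be the event that an intruder is present. P(H) = 0.084, so P(¬H) = 0.916. With E the 'alarm' result, P(E|H) = 0.909 and P(E|¬H) = 0.166.
P(E) = 0.909·0.084 + 0.166·0.916 = 0.076356 + 0.15206 = 0.22841.
By Bayes' theorem, P(H|E) = 0.076356 / 0.22841 = 0.334.

P(H | E) ≈ 0.334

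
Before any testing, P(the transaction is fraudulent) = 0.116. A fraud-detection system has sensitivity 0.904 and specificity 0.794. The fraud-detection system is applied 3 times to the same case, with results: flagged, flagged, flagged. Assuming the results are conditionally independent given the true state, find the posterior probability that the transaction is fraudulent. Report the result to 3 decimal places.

Posterior P(H) ≈ 0.917

Let H be the event that the transaction is fraudulent; start with P(H) = 0.116. P('flagged'|H) = 0.904, P('flagged'|¬H) = 0.206.
Update on result 1 ('flagged'): P(H) ← 0.904·0.1160 / (0.904·0.1160 + 0.206·0.8840) = 0.10486/0.28697 = 0.3654.
Update on result 2 ('flagged'): P(H) ← 0.904·0.3654 / (0.904·0.3654 + 0.206·0.6346) = 0.33034/0.46106 = 0.7165.
Update on result 3 ('flagged'): P(H) ← 0.904·0.7165 / (0.904·0.7165 + 0.206·0.2835) = 0.64769/0.70610 = 0.9173.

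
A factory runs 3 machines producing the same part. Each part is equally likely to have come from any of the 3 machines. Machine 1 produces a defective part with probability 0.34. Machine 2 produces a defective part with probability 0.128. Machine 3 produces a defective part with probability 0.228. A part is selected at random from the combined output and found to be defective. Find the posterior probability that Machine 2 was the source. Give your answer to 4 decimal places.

P(defective|M1) = 0.34; P(defective|M2) = 0.128; P(defective|M3) = 0.228.
Prior × likelihood for each source: 0.333333·0.34=0.1133, 0.333333·0.128=0.04267, 0.333333·0.228=0.07600. Summing gives P(defective) = 0.23200.
P(Machine 2 | defective) = 0.04267 / 0.23200 = 0.1839.

Posterior probability ≈ 0.1839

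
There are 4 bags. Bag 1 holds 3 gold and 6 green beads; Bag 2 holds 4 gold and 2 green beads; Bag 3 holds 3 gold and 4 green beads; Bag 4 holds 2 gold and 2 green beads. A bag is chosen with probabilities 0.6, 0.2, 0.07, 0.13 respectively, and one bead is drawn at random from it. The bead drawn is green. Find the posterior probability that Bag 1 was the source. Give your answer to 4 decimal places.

Posterior probability ≈ 0.6997

P(green|Bag 1) = 0.6667; P(green|Bag 2) = 0.3333; P(green|Bag 3) = 0.5714; P(green|Bag 4) = 0.5.
Prior × likelihood for each source: 0.6·0.6667=0.4000, 0.2·0.3333=0.06667, 0.07·0.5714=0.04000, 0.13·0.5=0.06500. Summing gives P(green) = 0.57167.
P(Bag 1 | green) = 0.4000 / 0.57167 = 0.6997.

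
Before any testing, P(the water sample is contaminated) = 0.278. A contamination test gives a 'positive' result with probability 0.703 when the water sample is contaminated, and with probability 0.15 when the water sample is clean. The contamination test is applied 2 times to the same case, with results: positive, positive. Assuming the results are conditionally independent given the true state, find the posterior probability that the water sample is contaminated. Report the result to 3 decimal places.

Posterior P(H) ≈ 0.894

Let H be the event that the water sample is contaminated; start with P(H) = 0.278. P('positive'|H) = 0.703, P('positive'|¬H) = 0.15.
Update on result 1 ('positive'): P(H) ← 0.703·0.2780 / (0.703·0.2780 + 0.15·0.7220) = 0.19543/0.30373 = 0.6434.
Update on result 2 ('positive'): P(H) ← 0.703·0.6434 / (0.703·0.6434 + 0.15·0.3566) = 0.45234/0.50582 = 0.8943.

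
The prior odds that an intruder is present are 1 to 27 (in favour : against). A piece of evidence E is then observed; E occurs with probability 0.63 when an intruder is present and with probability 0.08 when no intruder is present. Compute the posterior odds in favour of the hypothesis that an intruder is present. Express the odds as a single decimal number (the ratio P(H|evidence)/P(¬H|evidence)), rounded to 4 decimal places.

Prior odds = 1/27 = 0.037037. In log-odds, ln(0.037037) = -3.2958.
Add log likelihood ratio: ln(7.8750) = 2.0637.
Posterior log-odds = -1.2321, so posterior odds = exp(-1.2321) = 0.29167.

Posterior odds ≈ 0.2917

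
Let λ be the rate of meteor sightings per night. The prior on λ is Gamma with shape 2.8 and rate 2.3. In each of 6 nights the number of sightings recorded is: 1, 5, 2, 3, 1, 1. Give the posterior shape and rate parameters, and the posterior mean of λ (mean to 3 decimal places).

Posterior: Gamma(shape=15.8, rate=8.3); mean ≈ 1.904

The Poisson likelihood adds the total count to the shape and the number of exposure periods to the rate. Here ∑xᵢ = 13 and n = 6, so shape 2.8→15.8 and rate 2.3→8.3.
E[λ | data] = 15.8/8.3 = 1.904.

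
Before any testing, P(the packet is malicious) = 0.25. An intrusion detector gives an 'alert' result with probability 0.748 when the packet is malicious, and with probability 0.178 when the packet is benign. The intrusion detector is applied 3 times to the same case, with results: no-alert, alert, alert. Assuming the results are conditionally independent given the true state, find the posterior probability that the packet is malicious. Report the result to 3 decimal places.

Posterior P(H) ≈ 0.643

With H the event that the packet is malicious, the joint likelihood of the observed sequence is P(data|H) = 0.252·0.748·0.748 = 0.14100 and P(data|¬H) = 0.822·0.178·0.178 = 0.026044.
Bayes: P(H|data) = 0.25·0.14100 / (0.25·0.14100 + 0.75·0.026044) = 0.035249/0.054782 = 0.6434.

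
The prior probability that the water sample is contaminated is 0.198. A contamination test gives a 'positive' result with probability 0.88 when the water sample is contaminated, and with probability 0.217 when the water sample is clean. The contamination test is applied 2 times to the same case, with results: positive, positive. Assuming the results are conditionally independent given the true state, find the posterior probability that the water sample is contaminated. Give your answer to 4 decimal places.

Let H be the event that the water sample is contaminated; start with P(H) = 0.198. P('positive'|H) = 0.88, P('positive'|¬H) = 0.217.
Update on result 1 ('positive'): P(H) ← 0.88·0.1980 / (0.88·0.1980 + 0.217·0.8020) = 0.17424/0.34827 = 0.5003.
Update on result 2 ('positive'): P(H) ← 0.88·0.5003 / (0.88·0.5003 + 0.217·0.4997) = 0.44026/0.54870 = 0.8024.

Posterior P(H) ≈ 0.8024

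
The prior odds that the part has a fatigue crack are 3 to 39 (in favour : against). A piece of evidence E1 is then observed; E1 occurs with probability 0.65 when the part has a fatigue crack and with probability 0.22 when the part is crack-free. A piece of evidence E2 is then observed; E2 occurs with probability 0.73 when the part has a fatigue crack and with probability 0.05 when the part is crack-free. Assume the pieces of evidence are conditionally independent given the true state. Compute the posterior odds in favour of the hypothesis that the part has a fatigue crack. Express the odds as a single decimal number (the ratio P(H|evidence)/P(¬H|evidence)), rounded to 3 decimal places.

Prior odds = 3/39 = 0.076923.
Likelihood ratio for E1 = 0.65/0.22 = 2.9545.
Likelihood ratio for E2 = 0.73/0.05 = 14.600.
Posterior odds = prior odds × LR₁ × LR₂ = 3.3182.

Posterior odds ≈ 3.318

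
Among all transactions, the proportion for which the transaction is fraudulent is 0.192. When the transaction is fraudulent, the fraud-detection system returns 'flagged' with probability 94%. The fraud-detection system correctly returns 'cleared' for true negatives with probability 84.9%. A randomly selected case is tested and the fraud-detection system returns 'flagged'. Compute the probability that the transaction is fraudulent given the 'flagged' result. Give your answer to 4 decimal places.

P(H | E) ≈ 0.5967

Write H for 'the transaction is fraudulent'. Prior odds H:¬H = 0.192/0.808 = 0.23762. For the 'flagged' outcome, the likelihood ratio is 0.94/0.151 = 6.2252.
Posterior odds = 0.23762 × 6.2252 = 1.4792, so P(H|E) = 1.4792/(1+1.4792) = 0.5967.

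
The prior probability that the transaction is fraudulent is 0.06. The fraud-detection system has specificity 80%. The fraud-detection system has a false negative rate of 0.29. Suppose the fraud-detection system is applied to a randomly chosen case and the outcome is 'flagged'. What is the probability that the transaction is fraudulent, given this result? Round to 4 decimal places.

Write H for 'the transaction is fraudulent'. Prior odds H:¬H = 0.06/0.94 = 0.063830. For the 'flagged' outcome, the likelihood ratio is 0.71/0.2 = 3.5500.
Posterior odds = 0.063830 × 3.5500 = 0.22660, so P(H|E) = 0.22660/(1+0.22660) = 0.1847.

P(H | E) ≈ 0.1847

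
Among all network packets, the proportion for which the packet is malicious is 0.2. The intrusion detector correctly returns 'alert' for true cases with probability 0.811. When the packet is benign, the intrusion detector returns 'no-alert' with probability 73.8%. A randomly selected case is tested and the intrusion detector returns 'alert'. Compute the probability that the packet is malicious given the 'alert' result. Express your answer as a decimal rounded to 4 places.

Write H for 'the packet is malicious'. Prior odds H:¬H = 0.2/0.8 = 0.25000. For the 'alert' outcome, the likelihood ratio is 0.811/0.262 = 3.0954.
Posterior odds = 0.25000 × 3.0954 = 0.77385, so P(H|E) = 0.77385/(1+0.77385) = 0.4363.

P(H | E) ≈ 0.4363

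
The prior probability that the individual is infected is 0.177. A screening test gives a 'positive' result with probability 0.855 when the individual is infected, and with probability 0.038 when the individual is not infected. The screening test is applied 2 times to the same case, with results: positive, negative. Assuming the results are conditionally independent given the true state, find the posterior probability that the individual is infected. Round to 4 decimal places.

Let H be the event that the individual is infected; start with P(H) = 0.177. P('positive'|H) = 0.855, P('positive'|¬H) = 0.038.
Update on result 1 ('positive'): P(H) ← 0.855·0.1770 / (0.855·0.1770 + 0.038·0.8230) = 0.15133/0.18261 = 0.8287.
Update on result 2 ('negative'): P(H) ← 0.145·0.8287 / (0.145·0.8287 + 0.962·0.1713) = 0.12017/0.28492 = 0.4218.

Posterior P(H) ≈ 0.4218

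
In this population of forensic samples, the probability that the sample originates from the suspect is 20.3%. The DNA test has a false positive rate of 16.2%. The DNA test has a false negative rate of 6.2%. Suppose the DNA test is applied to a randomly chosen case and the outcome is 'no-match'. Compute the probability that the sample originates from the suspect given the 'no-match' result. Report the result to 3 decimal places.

P(H | E) ≈ 0.018

Write H for 'the sample originates from the suspect'. Prior odds H:¬H = 0.203/0.797 = 0.25471. For the 'no-match' outcome, the likelihood ratio is 0.062/0.838 = 0.073986.
Posterior odds = 0.25471 × 0.073986 = 0.018845, so P(H|E) = 0.018845/(1+0.018845) = 0.018.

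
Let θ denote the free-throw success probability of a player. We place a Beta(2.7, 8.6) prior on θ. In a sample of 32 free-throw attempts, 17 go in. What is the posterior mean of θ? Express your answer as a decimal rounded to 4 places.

Posterior mean ≈ 0.4550

The binomial likelihood is conjugate to the Beta prior: with 17 successes and 15 failures, the posterior is Beta(2.7+17, 8.6+15) = Beta(19.7, 23.6).
E[θ | data] = 19.7/(19.7+23.6) = 0.4550.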